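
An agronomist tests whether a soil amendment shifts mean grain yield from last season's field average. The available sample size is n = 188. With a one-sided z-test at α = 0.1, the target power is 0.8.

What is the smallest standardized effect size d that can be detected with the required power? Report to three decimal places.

d ≈ 0.155

Required noncentrality: δ = z_{0.1} + z_{0.20} = 1.282 + 0.842 = 2.123.
δ = d·√n ⇒ d = δ/√n = 2.123/√188 = 0.1548.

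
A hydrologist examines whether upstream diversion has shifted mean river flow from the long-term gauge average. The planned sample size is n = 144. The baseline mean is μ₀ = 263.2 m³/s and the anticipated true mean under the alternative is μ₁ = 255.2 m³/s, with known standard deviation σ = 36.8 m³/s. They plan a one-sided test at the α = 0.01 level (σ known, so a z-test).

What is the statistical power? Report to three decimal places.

Power ≈ 0.611

Standardized effect: d = |μ₁ − μ₀| / σ = |255.2 − 263.2| / 36.8 = 0.2174
Noncentrality parameter: δ = d·√n = 0.2174 × √144 = 2.6087
Critical value for a one-sided test at α = 0.01: z_α = 2.326.
Power = P(Z > 2.326 − δ) = Φ(0.282) = 0.6112.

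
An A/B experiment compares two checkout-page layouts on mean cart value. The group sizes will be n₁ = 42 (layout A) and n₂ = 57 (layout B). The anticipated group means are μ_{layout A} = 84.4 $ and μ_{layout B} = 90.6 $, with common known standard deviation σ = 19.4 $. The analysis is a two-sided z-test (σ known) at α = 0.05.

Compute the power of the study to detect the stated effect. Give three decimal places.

Standardized effect: d = |μ_{layout A} − μ_{layout B}| / σ = |84.4 − 90.6| / 19.4 = 0.3196
Noncentrality parameter: δ = d / √(1/n₁ + 1/n₂) = 0.3196 / √(1/42 + 1/57) = 1.5716
Two-sided α = 0.05 → critical value z_{0.025} = 1.960.
Power = Φ(δ − 1.960) + Φ(−δ − 1.960) = Φ(-0.388) + Φ(-3.532) = 0.3489 + 0.0002 = 0.3491.

Power ≈ 0.349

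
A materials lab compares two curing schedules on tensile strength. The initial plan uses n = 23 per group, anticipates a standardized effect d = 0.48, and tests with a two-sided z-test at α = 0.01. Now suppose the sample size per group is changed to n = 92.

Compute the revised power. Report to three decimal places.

With n = 92 per group: δ = d·√(n/2) = 0.48 × √(92/2) = 3.2555. Critical value z_{0.005} = 2.576.
Revised power = Φ(δ − 2.576) + Φ(−δ − 2.576) = Φ(0.680) + Φ(-5.831) = 0.7516 + 0.0000 = 0.7516.

Power ≈ 0.752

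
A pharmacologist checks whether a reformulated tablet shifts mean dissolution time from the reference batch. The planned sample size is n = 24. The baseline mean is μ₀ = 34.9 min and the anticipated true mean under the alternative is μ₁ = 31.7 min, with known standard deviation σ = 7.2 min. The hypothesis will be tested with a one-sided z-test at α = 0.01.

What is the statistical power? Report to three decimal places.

Standardized effect: d = |μ₁ − μ₀| / σ = |31.7 − 34.9| / 7.2 = 0.4444
Noncentrality parameter: δ = d·√n = 0.4444 × √24 = 2.1773
One-sided α = 0.01 → critical value z_{0.01} = 2.326.
Power = Φ(δ − 2.326) = Φ(-0.149) = 0.4408.

Power ≈ 0.441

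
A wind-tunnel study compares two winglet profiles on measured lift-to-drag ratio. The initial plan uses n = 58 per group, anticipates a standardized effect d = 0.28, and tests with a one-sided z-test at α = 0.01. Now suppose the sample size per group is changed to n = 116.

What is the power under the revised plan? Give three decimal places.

With n = 116 per group: δ = d·√(n/2) = 0.28 × √(116/2) = 2.1324. Critical value z_{0.01} = 2.326.
Revised power = Φ(δ − 2.326) = Φ(-0.194) = 0.4231.

Power ≈ 0.423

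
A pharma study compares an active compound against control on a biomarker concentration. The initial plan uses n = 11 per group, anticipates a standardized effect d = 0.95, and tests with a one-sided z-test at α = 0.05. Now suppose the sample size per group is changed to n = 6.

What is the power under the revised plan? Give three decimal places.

With n = 6 per group: δ = d·√(n/2) = 0.95 × √(6/2) = 1.6454. Critical value z_{0.05} = 1.645.
Revised power = Φ(δ − 1.645) = Φ(0.001) = 0.5002.

Power ≈ 0.500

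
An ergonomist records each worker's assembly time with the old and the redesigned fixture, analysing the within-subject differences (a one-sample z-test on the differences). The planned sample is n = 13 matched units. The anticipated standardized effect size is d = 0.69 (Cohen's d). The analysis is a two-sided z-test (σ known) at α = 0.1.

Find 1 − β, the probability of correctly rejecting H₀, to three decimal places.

Power ≈ 0.800

Noncentrality parameter: λ = d·√n = 0.69 × √13 = 2.4878
Critical value for a two-sided test at α = 0.1: z_{α/2} = 1.645.
Power = Φ(λ − 1.645) + Φ(−λ − 1.645) = Φ(0.843) + Φ(-4.133) = 0.8004 + 0.0000 = 0.8004.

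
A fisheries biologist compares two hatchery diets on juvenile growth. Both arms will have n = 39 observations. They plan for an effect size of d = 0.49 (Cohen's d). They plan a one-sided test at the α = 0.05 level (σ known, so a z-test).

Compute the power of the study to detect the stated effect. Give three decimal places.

Power ≈ 0.698

Noncentrality parameter: δ = d·√(n/2) = 0.49 × √(39/2) = 2.1638
Critical value for a one-sided test at α = 0.05: z_α = 1.645.
Power = P(Z > 1.645 − δ) = Φ(0.519) = 0.6981.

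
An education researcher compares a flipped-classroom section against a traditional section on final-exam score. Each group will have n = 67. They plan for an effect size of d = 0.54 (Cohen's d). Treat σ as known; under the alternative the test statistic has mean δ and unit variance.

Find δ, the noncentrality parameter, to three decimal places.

δ ≈ 3.125

The noncentrality parameter scales effect size by the design's sample-size factor: δ = d·√(n/2) = 0.54 × √(67/2) = 3.1255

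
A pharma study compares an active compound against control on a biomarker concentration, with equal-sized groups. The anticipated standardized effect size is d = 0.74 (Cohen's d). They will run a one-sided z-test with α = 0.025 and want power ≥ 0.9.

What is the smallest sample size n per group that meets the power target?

For power 0.9 need Φ(δ − z_{0.025}) = 0.9, so δ = z_{0.025} + z_{0.10} = 1.960 + 1.282 = 3.242.
δ = d·√(n/2) ⇒ n = 2(δ/d)² = 2 × (3.242 / 0.74)² = 38.38.
Rounding up, n = 39 per group.

n = 39 per group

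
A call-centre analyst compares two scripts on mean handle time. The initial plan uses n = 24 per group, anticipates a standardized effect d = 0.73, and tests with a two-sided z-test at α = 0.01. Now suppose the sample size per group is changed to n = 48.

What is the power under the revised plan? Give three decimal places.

Power ≈ 0.841

With n = 48 per group: δ = d·√(n/2) = 0.73 × √(48/2) = 3.5763. Critical value z_{0.005} = 2.576.
Revised power = Φ(δ − 2.576) + Φ(−δ − 2.576) = Φ(1.000) + Φ(-6.152) = 0.8414 + 0.0000 = 0.8414.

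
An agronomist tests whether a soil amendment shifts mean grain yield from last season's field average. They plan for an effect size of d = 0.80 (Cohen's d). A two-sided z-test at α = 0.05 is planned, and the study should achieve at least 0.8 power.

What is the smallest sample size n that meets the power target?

n = 13

Set Φ(δ − 1.960) = 0.8; then δ − 1.960 = Φ⁻¹(0.8) = 0.842, giving δ = 2.802.
(For δ > 0 the lower-tail rejection region contributes negligibly to power, so the one-term inversion is standard.)
δ = d·√n ⇒ n = (δ/d)² = (2.802 / 0.80)² = 12.26.
Round up to the next whole unit.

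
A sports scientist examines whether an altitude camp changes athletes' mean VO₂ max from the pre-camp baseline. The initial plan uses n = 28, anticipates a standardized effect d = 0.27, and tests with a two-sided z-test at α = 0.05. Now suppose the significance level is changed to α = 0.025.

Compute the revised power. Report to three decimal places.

δ = d·√n = 0.27 × √28 = 1.4287 (unchanged). New critical value: z_{0.0125} = 2.241.
Revised power = Φ(δ − 2.241) + Φ(−δ − 2.241) = Φ(-0.813) + Φ(-3.670) = 0.2082 + 0.0001 = 0.2083.

Power ≈ 0.208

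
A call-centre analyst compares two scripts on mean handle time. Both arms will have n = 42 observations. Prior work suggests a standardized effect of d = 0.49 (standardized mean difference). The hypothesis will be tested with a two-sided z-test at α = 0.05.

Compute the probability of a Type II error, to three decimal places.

Noncentrality parameter: δ = d·√(n/2) = 0.49 × √(42/2) = 2.2455
Two-sided α = 0.05 → critical value z_{0.025} = 1.960.
Power = Φ(δ − 1.960) + Φ(−δ − 1.960) = Φ(0.285) + Φ(-4.205) = 0.6124 + 0.0000 = 0.6124.
Type II error: β = 1 − power = 1 − 0.6124 = 0.3876.

β ≈ 0.388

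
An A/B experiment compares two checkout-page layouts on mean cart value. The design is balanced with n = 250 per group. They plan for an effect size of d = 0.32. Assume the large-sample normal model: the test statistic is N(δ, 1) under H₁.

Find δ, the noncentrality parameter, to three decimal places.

δ = d·√(n/2) = 0.32 × √(250/2) = 3.5777

δ ≈ 3.578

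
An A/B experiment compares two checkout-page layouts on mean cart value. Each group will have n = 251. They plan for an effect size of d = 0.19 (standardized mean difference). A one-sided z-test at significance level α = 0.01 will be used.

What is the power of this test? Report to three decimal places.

Power ≈ 0.422

Noncentrality parameter: δ = d·√(n/2) = 0.19 × √(251/2) = 2.1285
One-sided α = 0.01 → critical value z_{0.01} = 2.326.
Power = P(Z > 2.326 − δ) = Φ(-0.198) = 0.4216.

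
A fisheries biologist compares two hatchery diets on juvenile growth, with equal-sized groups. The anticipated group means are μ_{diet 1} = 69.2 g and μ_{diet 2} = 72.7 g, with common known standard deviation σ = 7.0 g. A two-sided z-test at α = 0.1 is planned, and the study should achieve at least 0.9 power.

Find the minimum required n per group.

Standardized effect: d = |μ_{diet 1} − μ_{diet 2}| / σ = |69.2 − 72.7| / 7.0 = 0.5000
Set Φ(δ − 1.645) = 0.9; then δ − 1.645 = Φ⁻¹(0.9) = 1.282, giving δ = 2.926.
(The Φ(−δ − z_{α/2}) term is vanishingly small for δ > 0 and is dropped in the standard sample-size formula.)
δ = d·√(n/2) ⇒ n = 2(δ/d)² = 2 × (2.926 / 0.5000)² = 68.51.
Round up to the next whole unit.

n = 69 per group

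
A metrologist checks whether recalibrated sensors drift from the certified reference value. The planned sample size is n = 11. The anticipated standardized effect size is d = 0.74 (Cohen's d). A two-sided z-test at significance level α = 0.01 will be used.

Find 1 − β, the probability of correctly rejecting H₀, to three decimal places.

Power ≈ 0.452

Noncentrality parameter: δ = d·√n = 0.74 × √11 = 2.4543
Critical value for a two-sided test at α = 0.01: z_{α/2} = 2.576.
Power = Φ(δ − 2.576) + Φ(−δ − 2.576) = Φ(-0.122) + Φ(-5.030) = 0.4516 + 0.0000 = 0.4516.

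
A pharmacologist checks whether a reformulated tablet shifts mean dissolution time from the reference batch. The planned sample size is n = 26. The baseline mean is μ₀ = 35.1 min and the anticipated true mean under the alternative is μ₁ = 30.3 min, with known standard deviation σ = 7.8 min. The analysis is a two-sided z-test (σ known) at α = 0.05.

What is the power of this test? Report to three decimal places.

Power ≈ 0.881

Standardized effect: d = |μ₁ − μ₀| / σ = |30.3 − 35.1| / 7.8 = 0.6154
Noncentrality parameter: δ = d·√n = 0.6154 × √26 = 3.1379
Critical value for a two-sided test at α = 0.05: z_{α/2} = 1.960.
Power = Φ(δ − 1.960) + Φ(−δ − 1.960) = Φ(1.178) + Φ(-5.098) = 0.8806 + 0.0000 = 0.8806.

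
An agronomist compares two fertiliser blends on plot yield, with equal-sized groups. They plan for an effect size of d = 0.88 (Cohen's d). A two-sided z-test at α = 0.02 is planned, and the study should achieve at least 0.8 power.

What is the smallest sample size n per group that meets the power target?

Set Φ(δ − 2.326) = 0.8; then δ − 2.326 = Φ⁻¹(0.8) = 0.842, giving δ = 3.168.
(The Φ(−δ − z_{α/2}) term is vanishingly small for δ > 0 and is dropped in the standard sample-size formula.)
δ = d·√(n/2) ⇒ n = 2(δ/d)² = 2 × (3.168 / 0.88)² = 25.92.
Round up to the next whole unit.

n = 26 per group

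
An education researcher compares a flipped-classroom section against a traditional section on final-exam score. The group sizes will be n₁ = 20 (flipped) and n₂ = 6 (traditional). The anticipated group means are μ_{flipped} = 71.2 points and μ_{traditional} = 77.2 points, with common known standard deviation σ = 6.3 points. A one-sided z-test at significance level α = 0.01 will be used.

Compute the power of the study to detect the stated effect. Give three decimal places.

Power ≈ 0.390

Standardized effect: d = |μ_{flipped} − μ_{traditional}| / σ = |71.2 − 77.2| / 6.3 = 0.9524
Noncentrality parameter: δ = d / √(1/n₁ + 1/n₂) = 0.9524 / √(1/20 + 1/6) = 2.0460
Critical value for a one-sided test at α = 0.01: z_α = 2.326.
Power = P(Z > 2.326 − δ) = Φ(-0.280) = 0.3896.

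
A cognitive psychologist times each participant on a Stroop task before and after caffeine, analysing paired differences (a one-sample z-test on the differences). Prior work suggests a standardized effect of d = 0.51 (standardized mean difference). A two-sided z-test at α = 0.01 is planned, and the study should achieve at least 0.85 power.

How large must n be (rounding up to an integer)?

For power 0.85 need Φ(δ − z_{0.005}) = 0.85, so δ = z_{0.005} + z_{0.15} = 2.576 + 1.036 = 3.612.
(For δ > 0 the lower-tail rejection region contributes negligibly to power, so the one-term inversion is standard.)
δ = d·√n ⇒ n = (δ/d)² = (3.612 / 0.51)² = 50.17.
Round up to the next whole unit.

n = 51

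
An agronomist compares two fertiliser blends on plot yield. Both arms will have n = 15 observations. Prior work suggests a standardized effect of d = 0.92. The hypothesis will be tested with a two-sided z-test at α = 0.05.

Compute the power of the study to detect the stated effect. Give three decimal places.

Noncentrality parameter: δ = d·√(n/2) = 0.92 × √(15/2) = 2.5195
Critical value for a two-sided test at α = 0.05: z_{α/2} = 1.960.
Power = Φ(δ − 1.960) + Φ(−δ − 1.960) = Φ(0.560) + Φ(-4.479) = 0.7121 + 0.0000 = 0.7121.

Power ≈ 0.712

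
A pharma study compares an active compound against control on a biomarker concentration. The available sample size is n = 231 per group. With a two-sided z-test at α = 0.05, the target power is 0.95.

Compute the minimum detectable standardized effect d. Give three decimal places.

Need Φ(δ − 1.960) = 0.95, so δ = 1.960 + 1.645 = 3.605.
(The second rejection-region term Φ(−δ − z_{α/2}) is negligible and dropped.)
δ = d·√(n/2) ⇒ d = δ/√(n/2) = 3.605/√(231/2) = 0.3354.

d ≈ 0.335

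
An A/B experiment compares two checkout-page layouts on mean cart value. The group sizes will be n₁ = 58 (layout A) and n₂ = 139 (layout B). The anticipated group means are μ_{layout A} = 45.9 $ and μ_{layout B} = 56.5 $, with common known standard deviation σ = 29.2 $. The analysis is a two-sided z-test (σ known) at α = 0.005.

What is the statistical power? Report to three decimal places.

Power ≈ 0.314

Standardized effect: d = |μ_{layout A} − μ_{layout B}| / σ = |45.9 − 56.5| / 29.2 = 0.3630
Noncentrality parameter: δ = d / √(1/n₁ + 1/n₂) = 0.3630 / √(1/58 + 1/139) = 2.3223
Critical value for a two-sided test at α = 0.005: z_{α/2} = 2.807.
Power = Φ(δ − 2.807) + Φ(−δ − 2.807) = Φ(-0.485) + Φ(-5.129) = 0.3139 + 0.0000 = 0.3139.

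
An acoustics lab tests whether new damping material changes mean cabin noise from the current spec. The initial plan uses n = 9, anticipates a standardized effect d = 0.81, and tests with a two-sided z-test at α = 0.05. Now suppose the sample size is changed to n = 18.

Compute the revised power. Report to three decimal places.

Power ≈ 0.930

With n = 18: δ = d·√n = 0.81 × √18 = 3.4365. Critical value z_{0.025} = 1.960.
Revised power = Φ(δ − 1.960) + Φ(−δ − 1.960) = Φ(1.477) + Φ(-5.397) = 0.9301 + 0.0000 = 0.9301.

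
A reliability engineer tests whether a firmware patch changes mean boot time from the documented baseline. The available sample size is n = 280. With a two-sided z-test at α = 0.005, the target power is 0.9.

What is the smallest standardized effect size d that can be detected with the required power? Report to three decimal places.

Required noncentrality: δ = z_{0.0025} + z_{0.10} = 2.807 + 1.282 = 4.089.
(Lower-tail contribution to power is negligible for δ > 0.)
δ = d·√n ⇒ d = δ/√n = 4.089/√280 = 0.2443.

d ≈ 0.244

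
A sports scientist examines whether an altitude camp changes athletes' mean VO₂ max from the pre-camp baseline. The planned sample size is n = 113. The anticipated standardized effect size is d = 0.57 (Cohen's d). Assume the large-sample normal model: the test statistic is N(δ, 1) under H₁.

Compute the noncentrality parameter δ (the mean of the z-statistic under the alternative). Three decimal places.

δ = d·√n = 0.57 × √113 = 6.0592

δ ≈ 6.059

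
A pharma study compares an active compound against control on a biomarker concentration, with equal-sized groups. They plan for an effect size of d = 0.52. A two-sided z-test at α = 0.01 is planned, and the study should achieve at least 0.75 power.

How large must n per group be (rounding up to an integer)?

n = 79 per group

For power 0.75 need Φ(δ − z_{0.005}) = 0.75, so δ = z_{0.005} + z_{0.25} = 2.576 + 0.674 = 3.250.
(Ignoring the negligible lower-tail rejection probability gives the usual closed-form inversion.)
δ = d·√(n/2) ⇒ n = 2(δ/d)² = 2 × (3.250 / 0.52)² = 78.14.
Round up to the next whole unit.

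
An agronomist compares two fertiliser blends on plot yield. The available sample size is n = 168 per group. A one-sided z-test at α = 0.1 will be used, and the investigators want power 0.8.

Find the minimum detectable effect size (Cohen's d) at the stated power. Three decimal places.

Required noncentrality: δ = z_{0.1} + z_{0.20} = 1.282 + 0.842 = 2.123.
δ = d·√(n/2) ⇒ d = δ/√(n/2) = 2.123/√(168/2) = 0.2317.

d ≈ 0.232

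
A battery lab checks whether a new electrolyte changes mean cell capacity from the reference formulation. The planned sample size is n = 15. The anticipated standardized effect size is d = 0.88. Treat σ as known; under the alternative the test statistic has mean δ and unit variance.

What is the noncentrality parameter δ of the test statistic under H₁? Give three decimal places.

δ = d·√n = 0.88 × √15 = 3.4082

δ ≈ 3.408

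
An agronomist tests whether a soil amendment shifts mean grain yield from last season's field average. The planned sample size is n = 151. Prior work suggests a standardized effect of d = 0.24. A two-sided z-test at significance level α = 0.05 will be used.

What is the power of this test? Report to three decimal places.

Noncentrality parameter: λ = d·√n = 0.24 × √151 = 2.9492
Critical value for a two-sided test at α = 0.05: z_{α/2} = 1.960.
Power = Φ(λ − 1.960) + Φ(−λ − 1.960) = Φ(0.989) + Φ(-4.909) = 0.8387 + 0.0000 = 0.8387.

Power ≈ 0.839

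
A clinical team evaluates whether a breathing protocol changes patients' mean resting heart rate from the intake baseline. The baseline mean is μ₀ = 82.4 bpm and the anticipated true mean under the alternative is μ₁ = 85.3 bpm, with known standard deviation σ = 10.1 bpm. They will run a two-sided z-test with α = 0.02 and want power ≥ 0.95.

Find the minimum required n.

n = 192

Standardized effect: d = |μ₁ − μ₀| / σ = |85.3 − 82.4| / 10.1 = 0.2871
Set Φ(δ − 2.326) = 0.95; then δ − 2.326 = Φ⁻¹(0.95) = 1.645, giving δ = 3.971.
(For δ > 0 the lower-tail rejection region contributes negligibly to power, so the one-term inversion is standard.)
δ = d·√n ⇒ n = (δ/d)² = (3.971 / 0.2871)² = 191.29.
Round up to the next whole unit.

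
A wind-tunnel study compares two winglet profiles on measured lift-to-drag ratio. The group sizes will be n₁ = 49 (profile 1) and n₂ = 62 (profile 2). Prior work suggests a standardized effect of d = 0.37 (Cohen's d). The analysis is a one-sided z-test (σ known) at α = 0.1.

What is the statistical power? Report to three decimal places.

Power ≈ 0.743

Noncentrality parameter: δ = d / √(1/n₁ + 1/n₂) = 0.37 / √(1/49 + 1/62) = 1.9357
One-sided α = 0.1 → critical value z_{0.1} = 1.282.
Power = P(Z > 1.282 − δ) = Φ(0.654) = 0.7435.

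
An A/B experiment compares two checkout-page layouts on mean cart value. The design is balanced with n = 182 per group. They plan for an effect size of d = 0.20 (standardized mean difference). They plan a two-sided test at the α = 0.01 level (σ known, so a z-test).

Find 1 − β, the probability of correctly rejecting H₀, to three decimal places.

Power ≈ 0.252

Noncentrality parameter: δ = d·√(n/2) = 0.20 × √(182/2) = 1.9079
Critical value for a two-sided test at α = 0.01: z_{α/2} = 2.576.
Power = Φ(δ − 2.576) + Φ(−δ − 2.576) = Φ(-0.668) + Φ(-4.484) = 0.2521 + 0.0000 = 0.2521.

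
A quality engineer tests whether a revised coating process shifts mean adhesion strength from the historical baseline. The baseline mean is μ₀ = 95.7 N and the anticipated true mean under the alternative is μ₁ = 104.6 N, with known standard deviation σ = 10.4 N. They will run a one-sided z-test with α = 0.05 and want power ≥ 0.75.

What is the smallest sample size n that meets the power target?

Standardized effect: d = |μ₁ − μ₀| / σ = |104.6 − 95.7| / 10.4 = 0.8558
Set Φ(δ − 1.645) = 0.75; then δ − 1.645 = Φ⁻¹(0.75) = 0.674, giving δ = 2.319.
δ = d·√n ⇒ n = (δ/d)² = (2.319 / 0.8558)² = 7.35.
Round up to the next whole unit.

n = 8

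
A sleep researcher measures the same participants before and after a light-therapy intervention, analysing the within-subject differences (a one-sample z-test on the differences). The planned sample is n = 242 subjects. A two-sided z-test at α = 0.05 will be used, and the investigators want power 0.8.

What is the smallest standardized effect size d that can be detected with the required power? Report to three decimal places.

d ≈ 0.180

Required noncentrality: δ = z_{0.025} + z_{0.20} = 1.960 + 0.842 = 2.802.
(The second rejection-region term Φ(−δ − z_{α/2}) is negligible and dropped.)
δ = d·√n ⇒ d = δ/√n = 2.802/√242 = 0.1801.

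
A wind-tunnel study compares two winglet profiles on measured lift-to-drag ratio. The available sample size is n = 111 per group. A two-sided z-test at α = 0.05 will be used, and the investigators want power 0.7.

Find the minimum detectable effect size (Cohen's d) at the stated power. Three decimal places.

d ≈ 0.333

Need Φ(δ − 1.960) = 0.7, so δ = 1.960 + 0.524 = 2.484.
(Lower-tail contribution to power is negligible for δ > 0.)
δ = d·√(n/2) ⇒ d = δ/√(n/2) = 2.484/√(111/2) = 0.3335.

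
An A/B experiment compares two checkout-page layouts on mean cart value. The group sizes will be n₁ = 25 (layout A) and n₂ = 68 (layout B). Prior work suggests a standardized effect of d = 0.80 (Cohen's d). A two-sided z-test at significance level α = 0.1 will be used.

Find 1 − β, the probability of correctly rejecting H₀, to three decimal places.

Noncentrality parameter: δ = d / √(1/n₁ + 1/n₂) = 0.80 / √(1/25 + 1/68) = 3.4204
Two-sided α = 0.1 → critical value z_{0.05} = 1.645.
Power = Φ(δ − 1.645) + Φ(−δ − 1.645) = Φ(1.776) + Φ(-5.065) = 0.9621 + 0.0000 = 0.9621.

Power ≈ 0.962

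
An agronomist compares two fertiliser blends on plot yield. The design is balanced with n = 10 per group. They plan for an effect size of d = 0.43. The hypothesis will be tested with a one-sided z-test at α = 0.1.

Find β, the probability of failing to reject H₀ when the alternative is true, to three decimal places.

β ≈ 0.626

Noncentrality parameter: δ = d·√(n/2) = 0.43 × √(10/2) = 0.9615
One-sided α = 0.1 → critical value z_{0.1} = 1.282.
Power = P(Z > 1.282 − δ) = Φ(-0.320) = 0.3745.
Type II error: β = 1 − power = 1 − 0.3745 = 0.6255.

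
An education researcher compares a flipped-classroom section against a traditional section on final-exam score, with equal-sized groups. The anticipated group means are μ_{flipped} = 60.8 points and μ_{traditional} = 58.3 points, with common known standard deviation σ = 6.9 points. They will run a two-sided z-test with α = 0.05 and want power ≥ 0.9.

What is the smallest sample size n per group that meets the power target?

n = 161 per group

Standardized effect: d = |μ_{flipped} − μ_{traditional}| / σ = |60.8 − 58.3| / 6.9 = 0.3623
For power 0.9 need Φ(δ − z_{0.025}) = 0.9, so δ = z_{0.025} + z_{0.10} = 1.960 + 1.282 = 3.242.
(Ignoring the negligible lower-tail rejection probability gives the usual closed-form inversion.)
δ = d·√(n/2) ⇒ n = 2(δ/d)² = 2 × (3.242 / 0.3623)² = 160.08.
Rounding up, n = 161 per group.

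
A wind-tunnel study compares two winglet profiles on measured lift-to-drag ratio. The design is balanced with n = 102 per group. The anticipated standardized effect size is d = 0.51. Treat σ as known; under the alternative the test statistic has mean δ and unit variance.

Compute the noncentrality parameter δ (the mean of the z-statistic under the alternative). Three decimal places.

δ ≈ 3.642

δ = d·√(n/2) = 0.51 × √(102/2) = 3.6421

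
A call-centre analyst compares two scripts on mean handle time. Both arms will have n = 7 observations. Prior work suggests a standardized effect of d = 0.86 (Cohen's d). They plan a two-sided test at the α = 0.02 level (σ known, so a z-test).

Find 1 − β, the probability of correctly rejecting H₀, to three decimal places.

Noncentrality parameter: δ = d·√(n/2) = 0.86 × √(7/2) = 1.6089
Two-sided α = 0.02 → critical value z_{0.01} = 2.326.
Power = Φ(δ − 2.326) + Φ(−δ − 2.326) = Φ(-0.717) + Φ(-3.935) = 0.2366 + 0.0000 = 0.2366.

Power ≈ 0.237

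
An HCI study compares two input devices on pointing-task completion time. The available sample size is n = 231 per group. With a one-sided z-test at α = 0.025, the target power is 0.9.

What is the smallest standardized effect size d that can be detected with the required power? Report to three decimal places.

d ≈ 0.302

Need Φ(δ − 1.960) = 0.9, so δ = 1.960 + 1.282 = 3.242.
δ = d·√(n/2) ⇒ d = δ/√(n/2) = 3.242/√(231/2) = 0.3016.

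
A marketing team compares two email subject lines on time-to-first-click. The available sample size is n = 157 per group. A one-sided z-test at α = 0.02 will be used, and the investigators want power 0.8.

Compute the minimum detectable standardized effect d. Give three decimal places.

d ≈ 0.327

Required noncentrality: δ = z_{0.02} + z_{0.20} = 2.054 + 0.842 = 2.895.
δ = d·√(n/2) ⇒ d = δ/√(n/2) = 2.895/√(157/2) = 0.3268.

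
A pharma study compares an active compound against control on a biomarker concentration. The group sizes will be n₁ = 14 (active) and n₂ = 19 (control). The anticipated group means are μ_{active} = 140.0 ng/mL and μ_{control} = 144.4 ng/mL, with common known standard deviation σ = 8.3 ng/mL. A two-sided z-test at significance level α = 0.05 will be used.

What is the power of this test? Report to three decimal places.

Standardized effect: d = |μ_{active} − μ_{control}| / σ = |140.0 − 144.4| / 8.3 = 0.5301
Noncentrality parameter: δ = d / √(1/n₁ + 1/n₂) = 0.5301 / √(1/14 + 1/19) = 1.5051
Two-sided α = 0.05 → critical value z_{0.025} = 1.960.
Power = Φ(δ − 1.960) + Φ(−δ − 1.960) = Φ(-0.455) + Φ(-3.465) = 0.3246 + 0.0003 = 0.3249.

Power ≈ 0.325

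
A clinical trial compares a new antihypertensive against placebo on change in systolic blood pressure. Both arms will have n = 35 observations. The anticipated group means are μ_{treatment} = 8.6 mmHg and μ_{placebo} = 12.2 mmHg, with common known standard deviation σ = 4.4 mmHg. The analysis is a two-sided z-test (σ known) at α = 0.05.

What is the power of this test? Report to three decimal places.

Standardized effect: d = |μ_{treatment} − μ_{placebo}| / σ = |8.6 − 12.2| / 4.4 = 0.8182
Noncentrality parameter: δ = d·√(n/2) = 0.8182 × √(35/2) = 3.4227
Two-sided α = 0.05 → critical value z_{0.025} = 1.960.
Power = Φ(δ − 1.960) + Φ(−δ − 1.960) = Φ(1.463) + Φ(-5.383) = 0.9282 + 0.0000 = 0.9282.

Power ≈ 0.928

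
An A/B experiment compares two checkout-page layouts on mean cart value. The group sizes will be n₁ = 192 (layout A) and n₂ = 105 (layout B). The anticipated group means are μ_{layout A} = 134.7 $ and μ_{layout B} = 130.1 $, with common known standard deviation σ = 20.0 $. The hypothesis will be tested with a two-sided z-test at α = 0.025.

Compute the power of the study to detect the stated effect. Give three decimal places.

Power ≈ 0.365

Standardized effect: d = |μ_{layout A} − μ_{layout B}| / σ = |134.7 − 130.1| / 20.0 = 0.2300
Noncentrality parameter: δ = d / √(1/n₁ + 1/n₂) = 0.2300 / √(1/192 + 1/105) = 1.8949
Critical value for a two-sided test at α = 0.025: z_{α/2} = 2.241.
Power = Φ(δ − 2.241) + Φ(−δ − 2.241) = Φ(-0.346) + Φ(-4.136) = 0.3645 + 0.0000 = 0.3645.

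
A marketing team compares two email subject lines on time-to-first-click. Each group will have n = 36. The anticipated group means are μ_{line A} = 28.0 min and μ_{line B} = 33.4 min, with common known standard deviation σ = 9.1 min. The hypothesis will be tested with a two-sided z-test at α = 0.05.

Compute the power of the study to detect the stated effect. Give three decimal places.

Standardized effect: d = |μ_{line A} − μ_{line B}| / σ = |28.0 − 33.4| / 9.1 = 0.5934
Noncentrality parameter: δ = d·√(n/2) = 0.5934 × √(36/2) = 2.5176
Critical value for a two-sided test at α = 0.05: z_{α/2} = 1.960.
Power = Φ(δ − 1.960) + Φ(−δ − 1.960) = Φ(0.558) + Φ(-4.478) = 0.7115 + 0.0000 = 0.7115.

Power ≈ 0.711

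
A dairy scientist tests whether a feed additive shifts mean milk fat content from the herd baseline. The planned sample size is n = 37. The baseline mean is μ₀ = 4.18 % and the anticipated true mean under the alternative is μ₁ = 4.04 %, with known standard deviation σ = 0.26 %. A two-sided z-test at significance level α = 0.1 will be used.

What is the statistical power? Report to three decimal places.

Power ≈ 0.949

Standardized effect: d = |μ₁ − μ₀| / σ = |4.04 − 4.18| / 0.26 = 0.5385
Noncentrality parameter: δ = d·√n = 0.5385 × √37 = 3.2753
Critical value for a two-sided test at α = 0.1: z_{α/2} = 1.645.
Power = Φ(δ − 1.645) + Φ(−δ − 1.645) = Φ(1.630) + Φ(-4.920) = 0.9485 + 0.0000 = 0.9485.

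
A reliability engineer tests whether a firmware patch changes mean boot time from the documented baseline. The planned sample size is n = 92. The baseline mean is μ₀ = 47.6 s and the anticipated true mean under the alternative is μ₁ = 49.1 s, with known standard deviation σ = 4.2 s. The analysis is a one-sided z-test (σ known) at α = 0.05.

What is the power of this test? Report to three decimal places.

Power ≈ 0.963

Standardized effect: d = |μ₁ − μ₀| / σ = |49.1 − 47.6| / 4.2 = 0.3571
Noncentrality parameter: δ = d·√n = 0.3571 × √92 = 3.4256
Critical value for a one-sided test at α = 0.05: z_α = 1.645.
Power = Φ(δ − 1.645) = Φ(1.781) = 0.9625.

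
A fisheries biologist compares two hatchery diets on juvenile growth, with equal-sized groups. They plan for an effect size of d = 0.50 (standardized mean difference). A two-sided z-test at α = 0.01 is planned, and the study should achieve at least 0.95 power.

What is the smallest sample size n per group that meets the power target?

n = 143 per group

Set Φ(δ − 2.576) = 0.95; then δ − 2.576 = Φ⁻¹(0.95) = 1.645, giving δ = 4.221.
(For δ > 0 the lower-tail rejection region contributes negligibly to power, so the one-term inversion is standard.)
δ = d·√(n/2) ⇒ n = 2(δ/d)² = 2 × (4.221 / 0.50)² = 142.51.
Rounding up, n = 143 per group.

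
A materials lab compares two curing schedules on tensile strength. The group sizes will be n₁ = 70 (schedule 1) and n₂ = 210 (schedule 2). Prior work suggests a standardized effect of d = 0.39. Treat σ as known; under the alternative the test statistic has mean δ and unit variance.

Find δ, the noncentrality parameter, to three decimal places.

δ ≈ 2.826

δ = d / √(1/n₁ + 1/n₂) = 0.39 / √(1/70 + 1/210) = 2.8258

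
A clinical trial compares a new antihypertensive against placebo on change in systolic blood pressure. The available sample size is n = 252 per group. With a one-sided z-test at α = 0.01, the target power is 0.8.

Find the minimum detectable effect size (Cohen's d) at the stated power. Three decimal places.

d ≈ 0.282

Required noncentrality: δ = z_{0.01} + z_{0.20} = 2.326 + 0.842 = 3.168.
δ = d·√(n/2) ⇒ d = δ/√(n/2) = 3.168/√(252/2) = 0.2822.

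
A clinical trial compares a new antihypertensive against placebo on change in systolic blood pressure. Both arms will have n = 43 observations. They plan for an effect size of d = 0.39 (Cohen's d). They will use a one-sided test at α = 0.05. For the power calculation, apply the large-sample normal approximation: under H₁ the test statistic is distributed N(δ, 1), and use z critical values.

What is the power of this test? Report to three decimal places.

Noncentrality parameter: λ = d·√(n/2) = 0.39 × √(43/2) = 1.8084
Critical value for a one-sided test at α = 0.05: z_α = 1.645.
Power = P(Z > 1.645 − λ) = Φ(0.164) = 0.5649.

Power ≈ 0.565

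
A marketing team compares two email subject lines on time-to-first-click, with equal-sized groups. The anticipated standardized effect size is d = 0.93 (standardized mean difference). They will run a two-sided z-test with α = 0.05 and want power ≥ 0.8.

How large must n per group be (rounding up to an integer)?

n = 19 per group

For power 0.8 need Φ(δ − z_{0.025}) = 0.8, so δ = z_{0.025} + z_{0.20} = 1.960 + 0.842 = 2.802.
(Ignoring the negligible lower-tail rejection probability gives the usual closed-form inversion.)
δ = d·√(n/2) ⇒ n = 2(δ/d)² = 2 × (2.802 / 0.93)² = 18.15.
Round up to the next whole unit.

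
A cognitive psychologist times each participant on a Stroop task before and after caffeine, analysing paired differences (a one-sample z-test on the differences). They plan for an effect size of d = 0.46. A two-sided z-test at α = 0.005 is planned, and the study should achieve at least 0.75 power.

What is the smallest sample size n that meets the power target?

Set Φ(δ − 2.807) = 0.75; then δ − 2.807 = Φ⁻¹(0.75) = 0.674, giving δ = 3.482.
(Ignoring the negligible lower-tail rejection probability gives the usual closed-form inversion.)
δ = d·√n ⇒ n = (δ/d)² = (3.482 / 0.46)² = 57.28.
Rounding up, n = 58.

n = 58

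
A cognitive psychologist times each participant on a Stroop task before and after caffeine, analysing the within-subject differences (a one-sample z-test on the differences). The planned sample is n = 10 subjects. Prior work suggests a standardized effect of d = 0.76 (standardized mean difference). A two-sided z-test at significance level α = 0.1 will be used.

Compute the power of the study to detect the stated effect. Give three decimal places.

Noncentrality parameter: δ = d·√n = 0.76 × √10 = 2.4033
Critical value for a two-sided test at α = 0.1: z_{α/2} = 1.645.
Power = Φ(δ − 1.645) + Φ(−δ − 1.645) = Φ(0.758) + Φ(-4.048) = 0.7759 + 0.0000 = 0.7759.

Power ≈ 0.776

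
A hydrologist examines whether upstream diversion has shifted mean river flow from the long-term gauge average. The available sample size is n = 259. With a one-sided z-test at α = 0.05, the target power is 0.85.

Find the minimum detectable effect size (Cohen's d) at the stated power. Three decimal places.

Required noncentrality: δ = z_{0.05} + z_{0.15} = 1.645 + 1.036 = 2.681.
δ = d·√n ⇒ d = δ/√n = 2.681/√259 = 0.1666.

d ≈ 0.167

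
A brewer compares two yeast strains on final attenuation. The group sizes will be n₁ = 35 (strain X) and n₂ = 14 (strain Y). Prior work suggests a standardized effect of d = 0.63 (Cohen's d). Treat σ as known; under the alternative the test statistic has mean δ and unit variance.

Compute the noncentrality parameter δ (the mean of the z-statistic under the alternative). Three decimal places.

δ ≈ 1.992

δ = d / √(1/n₁ + 1/n₂) = 0.63 / √(1/35 + 1/14) = 1.9922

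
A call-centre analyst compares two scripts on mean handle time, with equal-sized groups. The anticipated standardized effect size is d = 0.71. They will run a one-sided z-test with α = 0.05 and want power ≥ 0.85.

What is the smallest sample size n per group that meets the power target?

For power 0.85 need Φ(δ − z_{0.05}) = 0.85, so δ = z_{0.05} + z_{0.15} = 1.645 + 1.036 = 2.681.
δ = d·√(n/2) ⇒ n = 2(δ/d)² = 2 × (2.681 / 0.71)² = 28.52.
Rounding up, n = 29 per group.

n = 29 per group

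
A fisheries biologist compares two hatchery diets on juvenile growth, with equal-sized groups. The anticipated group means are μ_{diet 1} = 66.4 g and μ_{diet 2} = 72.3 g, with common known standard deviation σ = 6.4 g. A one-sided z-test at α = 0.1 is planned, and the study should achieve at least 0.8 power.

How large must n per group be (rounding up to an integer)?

Standardized effect: d = |μ_{diet 1} − μ_{diet 2}| / σ = |66.4 − 72.3| / 6.4 = 0.9219
For power 0.8 need Φ(δ − z_{0.1}) = 0.8, so δ = z_{0.1} + z_{0.20} = 1.282 + 0.842 = 2.123.
δ = d·√(n/2) ⇒ n = 2(δ/d)² = 2 × (2.123 / 0.9219)² = 10.61.
Rounding up, n = 11 per group.

n = 11 per group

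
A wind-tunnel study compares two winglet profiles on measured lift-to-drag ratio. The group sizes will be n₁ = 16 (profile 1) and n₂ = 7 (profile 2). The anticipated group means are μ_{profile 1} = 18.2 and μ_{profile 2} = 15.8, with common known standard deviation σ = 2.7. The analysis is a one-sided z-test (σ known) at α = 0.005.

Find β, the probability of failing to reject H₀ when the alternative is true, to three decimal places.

Standardized effect: d = |μ_{profile 1} − μ_{profile 2}| / σ = |18.2 − 15.8| / 2.7 = 0.8889
Noncentrality parameter: δ = d / √(1/n₁ + 1/n₂) = 0.8889 / √(1/16 + 1/7) = 1.9615
Critical value for a one-sided test at α = 0.005: z_α = 2.576.
Power = Φ(δ − 2.576) = Φ(-0.614) = 0.2695.
Type II error: β = 1 − power = 1 − 0.2695 = 0.7305.

β ≈ 0.730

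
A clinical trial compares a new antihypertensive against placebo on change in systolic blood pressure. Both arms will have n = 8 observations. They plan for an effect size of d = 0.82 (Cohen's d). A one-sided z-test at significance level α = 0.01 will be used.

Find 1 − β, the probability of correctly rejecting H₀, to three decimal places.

Power ≈ 0.246

Noncentrality parameter: δ = d·√(n/2) = 0.82 × √(8/2) = 1.6400
Critical value for a one-sided test at α = 0.01: z_α = 2.326.
Power = Φ(δ − 2.326) = Φ(-0.686) = 0.2462.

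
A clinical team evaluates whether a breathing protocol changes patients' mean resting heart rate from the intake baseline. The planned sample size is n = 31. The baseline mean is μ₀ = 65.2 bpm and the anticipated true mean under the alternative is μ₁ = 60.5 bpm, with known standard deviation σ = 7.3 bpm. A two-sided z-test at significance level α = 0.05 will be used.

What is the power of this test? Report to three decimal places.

Power ≈ 0.948

Standardized effect: d = |μ₁ − μ₀| / σ = |60.5 − 65.2| / 7.3 = 0.6438
Noncentrality parameter: δ = d·√n = 0.6438 × √31 = 3.5847
Critical value for a two-sided test at α = 0.05: z_{α/2} = 1.960.
Power = Φ(δ − 1.960) + Φ(−δ − 1.960) = Φ(1.625) + Φ(-5.545) = 0.9479 + 0.0000 = 0.9479.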